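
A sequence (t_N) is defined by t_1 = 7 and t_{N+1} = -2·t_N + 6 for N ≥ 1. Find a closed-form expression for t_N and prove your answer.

Computing the first terms: t_1 = 7, t_2 = -8, t_3 = 22. This suggests t_N = 5(-2)^(N - 1) + 2.
When N = 1: the formula gives 7 = 7 = t_1.
Inductive step: assume the claim holds for N = i, so t_i = 5(-2)^(i - 1) + 2.
Then t_{i+1} = -2·t_i + 6 = -2·(5(-2)^(i - 1) + 2) + 6 = 5(-2)^i + 2 = 5(-2)^((i+1) - 1) + 2,
which is the claimed formula at N = i+1.
This completes the induction.

t_N = 5(-2)^(N - 1) + 2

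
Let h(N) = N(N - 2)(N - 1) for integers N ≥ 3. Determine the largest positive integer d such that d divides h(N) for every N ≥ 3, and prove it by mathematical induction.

d = 6

Computing the first values: h(3) = 6 and h(4) = 24; gcd(6, 24) = 6, so d ≤ 6.
We prove 6 | N(N - 2)(N - 1) for all N ≥ 3 by induction on N.
Base step (N = 3): h(3) = 6 = 6·(1), so 6 | h(3).
Inductive step: assume the claim holds for N = r, i.e. 6 | h(r). Then
h(r+1) − h(r) = (r-1)·r·(r+1) − (r-2)·(r-1)·r = (r-1)·r·[(r+1) − (r-2)] = 3·(r-1)·r. The product of 2 consecutive integers is divisible by (2)! = 2, so h(r+1) − h(r) is divisible by 3·2 = 6. By the inductive hypothesis 6 | h(r), hence 6 | h(r+1).
By the principle of mathematical induction, the result holds for all N ≥ 3.
Therefore the largest such d is 6.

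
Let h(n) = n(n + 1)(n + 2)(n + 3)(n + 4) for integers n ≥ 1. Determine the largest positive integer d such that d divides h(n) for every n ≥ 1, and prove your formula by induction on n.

d = 120

Computing the first values: h(1) = 120 and h(2) = 720; gcd(120, 720) = 120, so d ≤ 120.
We prove 120 | n(n + 1)(n + 2)(n + 3)(n + 4) for all n ≥ 1 by induction on n.
When n = 1: h(1) = 120 = 120·(1), so 120 | h(1).
Inductive step: suppose the statement holds for some i ≥ 1, i.e. 120 | h(i). Then
h(i+1) − h(i) = (i+1)·(i+2)·(i+3)·(i+4)·(i+5) − i·(i+1)·(i+2)·(i+3)·(i+4) = (i+1)·(i+2)·(i+3)·(i+4)·[(i+5) − i] = 5·(i+1)·(i+2)·(i+3)·(i+4). The product of 4 consecutive integers is divisible by (4)! = 24, so h(i+1) − h(i) is divisible by 5·24 = 120. By the inductive hypothesis 120 | h(i), hence 120 | h(i+1).
This completes the induction.
Therefore the largest such d is 120.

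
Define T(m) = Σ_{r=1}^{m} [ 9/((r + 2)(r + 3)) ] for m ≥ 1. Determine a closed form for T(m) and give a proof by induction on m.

We claim T(m) = 3m/(m + 3) for all m ≥ 1.
Base step (m = 1): T(1) = 3/4, and the closed form gives 3/4. They agree.
Inductive step: assume the claim holds for m = r, so T(r) = 3r/(r + 3).
Then T(r+1) = T(r) + (9/((r + 3)(r + 4))) = (3r/(r + 3)) + (9/((r + 3)(r + 4))).
Simplifying, T(r+1) = 3(r + 1)/(r + 4) = 3(r+1)/((r+1) + 3),
which is the closed form with m = r+1.
This completes the induction.

T(m) = 3m/(m + 3)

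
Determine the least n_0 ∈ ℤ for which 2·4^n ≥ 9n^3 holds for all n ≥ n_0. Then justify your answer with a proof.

n_0 = 5

At n = 4: 512 < 576, so the inequality fails and n_0 ≥ 5. We prove 2·4^n ≥ 9n^3 for all n ≥ 5.
Base step (n = 5): 2·4^n = 2048 and 9n^3 = 1125, so 2048 ≥ 1125.
Suppose the result is true for n = i, so 2·4^i ≥ 9i^3.
Then 2·4^(i + 1) = 4·(2·4^i) ≥ 4·(9i^3).
Also, for i ≥ 5 we have 4·(9i^3) ≥ 9(i+1)^3, since 4 ≥ (1 + 1/i)^3 for all i ≥ 5.
Combining, 2·4^(i + 1) ≥ 9(i+1)^3.
By the principle of mathematical induction, the result holds for all n ≥ 5.
Hence the smallest such n_0 is 5.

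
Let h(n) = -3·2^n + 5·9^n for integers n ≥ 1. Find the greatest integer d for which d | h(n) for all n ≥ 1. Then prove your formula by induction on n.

Computing the first values: h(1) = 39 and h(2) = 393; gcd(39, 393) = 3, so d ≤ 3.
We prove 3 | -3·2^n + 5·9^n for all n ≥ 1 by induction on n.
For the base case n = 1: h(1) = 39 = 3·(13), so 3 | h(1).
Suppose the result is true for n = i, i.e. 3 | h(i). Then
h(i+1) − 9·h(i) = (-3·2^(i+1) + 5·9^(i+1)) − 9·(-3·2^i + 5·9^i) = (-3)·2^i·(2 − 9) = (21)·2^i. Since 3 | h(i) by the inductive hypothesis, 3 | 9·h(i); and 3 | 21 since 21 = 3·7. Therefore 3 | h(i+1).
This completes the induction.
Therefore the largest such d is 3.

d = 3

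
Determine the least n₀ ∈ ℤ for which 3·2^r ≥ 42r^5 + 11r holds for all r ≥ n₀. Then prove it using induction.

At r = 27: 402653184 < 602654391, so the inequality fails and n₀ ≥ 28. We prove 3·2^r ≥ 42r^5 + 11r for all r ≥ 28.
Base step (r = 28): 3·2^r = 805306368 and 42r^5 + 11r = 722835764, so 805306368 ≥ 722835764.
Inductive step: suppose the statement holds for some i ≥ 28, so 3·2^i ≥ 42i^5 + 11i.
Then 3·2^(i + 1) = 2·(3·2^i) ≥ 2·(42i^5 + 11i).
Also, for i ≥ 28 we have 2·(42i^5 + 11i) ≥ 42(i+1)^5 + 11(i+1), since 2·(42i^5 + 11i) − (42(i+1)^5 + 11(i+1)) = 42i^5 - 210i^4 - 420i^3 - 420i^2 - 199i - 53, which is nonnegative for all i ≥ 28.
Combining, 3·2^(i + 1) ≥ 42(i+1)^5 + 11(i+1).
By the principle of mathematical induction, the result holds for all r ≥ 28.
Hence the smallest such n₀ is 28.

n₀ = 28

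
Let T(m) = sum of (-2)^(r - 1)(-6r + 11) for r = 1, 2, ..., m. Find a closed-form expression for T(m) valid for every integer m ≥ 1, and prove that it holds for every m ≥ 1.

T(m) = (-2)^m(2m - 3) + 3

We claim T(m) = (-2)^m(2m - 3) + 3 for all m ≥ 1.
For the base case m = 1: T(1) = 5, and the closed form gives 5. They agree.
Inductive step: assume the claim holds for m = r, so T(r) = (-2)^r(2r - 3) + 3.
Then T(r+1) = T(r) + ((-2)^r(-6r + 5)) = ((-2)^r(2r - 3) + 3) + ((-2)^r(-6r + 5)).
Simplifying, T(r+1) = -(-2)^(r + 1) - (-2)^(r + 2)r + 3 = (-2)^(r+1)(2(r+1) - 3) + 3,
which is the closed form with m = r+1.
This completes the induction.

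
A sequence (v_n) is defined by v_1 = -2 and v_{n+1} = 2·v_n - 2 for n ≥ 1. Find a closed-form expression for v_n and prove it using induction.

v_n = -2^(n + 1) + 2

Computing the first terms: v_1 = -2, v_2 = -6, v_3 = -14. This suggests v_n = -2^(n + 1) + 2.
Base step (n = 1): the formula gives -2 = -2 = v_1.
Inductive step: suppose the statement holds for some p ≥ 1, so v_p = -2^(p + 1) + 2.
Then v_{p+1} = 2·v_p - 2 = 2·(-2^(p + 1) + 2) - 2 = -2^(p + 2) + 2 = -2^((p+1) + 1) + 2,
which is the claimed formula at n = p+1.
By the principle of mathematical induction, the result holds for all n ≥ 1.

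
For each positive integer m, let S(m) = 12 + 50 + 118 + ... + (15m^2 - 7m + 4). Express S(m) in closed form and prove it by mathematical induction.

We claim S(m) = m(5m^2 + 4m + 3) for all m ≥ 1.
For the base case m = 1: S(1) = 12, and the closed form gives 12. They agree.
Inductive step: suppose the statement holds for some k ≥ 1, so S(k) = k(5k^2 + 4k + 3).
Then S(k+1) = S(k) + (15k^2 + 23k + 12) = (k(5k^2 + 4k + 3)) + (15k^2 + 23k + 12).
Simplifying, S(k+1) = (k + 1)(5k^2 + 14k + 12) = (k+1)(5(k+1)^2 + 4(k+1) + 3),
which is the closed form with m = k+1.
By the principle of mathematical induction, the result holds for all m ≥ 1.

S(m) = m(5m^2 + 4m + 3)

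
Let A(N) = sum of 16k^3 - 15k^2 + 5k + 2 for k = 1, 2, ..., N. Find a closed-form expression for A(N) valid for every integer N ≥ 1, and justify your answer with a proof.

A(N) = N(4N^3 + 3N^2 - N + 2)

We claim A(N) = N(4N^3 + 3N^2 - N + 2) for all N ≥ 1.
Base step (N = 1): A(1) = 8, and the closed form gives 8. They agree.
Suppose the result is true for N = k, so A(k) = k(4k^3 + 3k^2 - k + 2).
Then A(k+1) = A(k) + (16k^3 + 33k^2 + 23k + 8) = (k(4k^3 + 3k^2 - k + 2)) + (16k^3 + 33k^2 + 23k + 8).
Simplifying, A(k+1) = (k + 1)(4k^3 + 15k^2 + 17k + 8) = (k+1)(4(k+1)^3 + 3(k+1)^2 - (k+1) + 2),
which is the closed form with N = k+1.
Hence, by induction on N, the claim holds for every N ≥ 1.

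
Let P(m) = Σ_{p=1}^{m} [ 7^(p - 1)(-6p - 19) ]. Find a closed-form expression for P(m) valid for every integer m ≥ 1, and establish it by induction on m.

P(m) = -7^m(m + 3) + 3

We claim P(m) = -7^m(m + 3) + 3 for all m ≥ 1.
For the base case m = 1: P(1) = -25, and the closed form gives -25. They agree.
Suppose the result is true for m = p, so P(p) = -7^p(p + 3) + 3.
Then P(p+1) = P(p) + (7^p(-6p - 25)) = (-7^p(p + 3) + 3) + (7^p(-6p - 25)).
Simplifying, P(p+1) = -7·7^p·p - 28·7^p + 3 = -7^(p+1)((p+1) + 3) + 3,
which is the closed form with m = p+1.
By the principle of mathematical induction, the result holds for all m ≥ 1.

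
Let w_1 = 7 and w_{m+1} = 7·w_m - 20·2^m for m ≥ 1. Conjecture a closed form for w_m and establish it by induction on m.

Computing the first terms: w_1 = 7, w_2 = 9, w_3 = -17. This suggests w_m = 2^(m + 2) - 7^(m - 1).
Base step (m = 1): the formula gives 7 = 7 = w_1.
Inductive step: suppose the statement holds for some k ≥ 1, so w_k = 2^(k + 2) - 7^(k - 1).
Then w_{k+1} = 7·w_k - 20·2^k = 7·(2^(k + 2) - 7^(k - 1)) - 20·2^k = 2^(k + 3) - 7^k = 2^((k+1) + 2) - 7^((k+1) - 1),
which is the claimed formula at m = k+1.
By the principle of mathematical induction, the result holds for all m ≥ 1.

w_m = 2^(m + 2) - 7^(m - 1)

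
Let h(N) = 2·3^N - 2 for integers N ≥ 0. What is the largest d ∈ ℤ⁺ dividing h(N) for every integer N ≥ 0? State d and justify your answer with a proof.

Computing the first values: h(0) = 0 and h(1) = 4; gcd(0, 4) = 4, so d ≤ 4.
We prove 4 | 2·3^N - 2 for all N ≥ 0 by induction on N.
For the base case N = 0: h(0) = 0 = 4·(0), so 4 | h(0).
Suppose the result is true for N = r, i.e. 4 | h(r). Then
h(r+1) = 2·3^(r+1) - 2 = 3·(2·3^r - 2) + 4 = 3·h(r) + 4. The first term is divisible by 4 by the inductive hypothesis, and 4 is divisible by 4. Hence 4 | h(r+1).
By the principle of mathematical induction, the result holds for all N ≥ 0.
Therefore the largest such d is 4.

d = 4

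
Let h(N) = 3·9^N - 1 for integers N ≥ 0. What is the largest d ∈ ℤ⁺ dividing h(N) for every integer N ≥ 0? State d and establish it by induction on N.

d = 2

Computing the first values: h(0) = 2 and h(1) = 26; gcd(2, 26) = 2, so d ≤ 2.
We prove 2 | 3·9^N - 1 for all N ≥ 0 by induction on N.
Base step (N = 0): h(0) = 2 = 2·(1), so 2 | h(0).
Inductive step: assume the claim holds for N = p, i.e. 2 | h(p). Then
h(p+1) = 3·9^(p+1) - 1 = 9·(3·9^p - 1) + 8 = 9·h(p) + 8. The first term is divisible by 2 by the inductive hypothesis, and 8 is divisible by 2. Hence 2 | h(p+1).
Hence, by induction on N, the claim holds for every N ≥ 0.
Therefore the largest such d is 2.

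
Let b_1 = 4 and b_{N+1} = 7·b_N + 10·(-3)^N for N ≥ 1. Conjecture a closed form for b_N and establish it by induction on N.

Computing the first terms: b_1 = 4, b_2 = -2, b_3 = 76. This suggests b_N = -(-3)^N + 7^(N - 1).
When N = 1: the formula gives 4 = 4 = b_1.
Inductive step: assume the claim holds for N = r, so b_r = -(-3)^r + 7^(r - 1).
Then b_{r+1} = 7·b_r + 10·(-3)^r = 7·(-(-3)^r + 7^(r - 1)) + 10·(-3)^r = -(-3)^(r + 1) + 7^r = -(-3)^(r+1) + 7^((r+1) - 1),
which is the claimed formula at N = r+1.
By induction, the statement is established for all N ≥ 1.

b_N = -(-3)^N + 7^(N - 1)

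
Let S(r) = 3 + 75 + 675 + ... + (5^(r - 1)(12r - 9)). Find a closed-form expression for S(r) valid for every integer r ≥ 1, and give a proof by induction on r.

We claim S(r) = 3·5^r(r - 1) + 3 for all r ≥ 1.
Base case (r = 1): S(1) = 3, and the closed form gives 3. They agree.
For the inductive step, assume it holds for an arbitrary p ≥ 1, so S(p) = 3·5^p(p - 1) + 3.
Then S(p+1) = S(p) + (5^p(12p + 3)) = (3·5^p(p - 1) + 3) + (5^p(12p + 3)).
Simplifying, S(p+1) = 15·5^p·p + 3 = 3·5^(p+1)((p+1) - 1) + 3,
which is the closed form with r = p+1.
This completes the induction.

S(r) = 3·5^r(r - 1) + 3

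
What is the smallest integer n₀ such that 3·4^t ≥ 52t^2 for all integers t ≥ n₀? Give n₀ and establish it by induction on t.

n₀ = 5

At t = 4: 768 < 832, so the inequality fails and n₀ ≥ 5. We prove 3·4^t ≥ 52t^2 for all t ≥ 5.
When t = 5: 3·4^t = 3072 and 52t^2 = 1300, so 3072 ≥ 1300.
Inductive step: assume the claim holds for t = j, so 3·4^j ≥ 52j^2.
Then 3·4^(j + 1) = 4·(3·4^j) ≥ 4·(52j^2).
Also, for j ≥ 5 we have 4·(52j^2) ≥ 52(j+1)^2, since 4 ≥ (1 + 1/j)^2 for all j ≥ 5.
Combining, 3·4^(j + 1) ≥ 52(j+1)^2.
Hence, by induction on t, the claim holds for every t ≥ 5.
Hence the smallest such n₀ is 5.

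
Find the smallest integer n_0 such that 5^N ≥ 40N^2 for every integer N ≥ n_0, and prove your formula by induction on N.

At N = 4: 625 < 640, so the inequality fails and n_0 ≥ 5. We prove 5^N ≥ 40N^2 for all N ≥ 5.
For the base case N = 5: 5^N = 3125 and 40N^2 = 1000, so 3125 ≥ 1000.
For the inductive step, assume it holds for an arbitrary m ≥ 5, so 5^m ≥ 40m^2.
Then 5^(m + 1) = 5·(5^m) ≥ 5·(40m^2).
Also, for m ≥ 5 we have 5·(40m^2) ≥ 40(m+1)^2, since 5 ≥ (1 + 1/m)^2 for all m ≥ 5.
Combining, 5^(m + 1) ≥ 40(m+1)^2.
By the principle of mathematical induction, the result holds for all N ≥ 5.
Hence the smallest such n_0 is 5.

n_0 = 5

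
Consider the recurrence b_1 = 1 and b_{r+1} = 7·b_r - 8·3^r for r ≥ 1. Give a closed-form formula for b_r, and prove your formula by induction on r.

Computing the first terms: b_1 = 1, b_2 = -17, b_3 = -191. This suggests b_r = 2·3^r - 5·7^(r - 1).
For the base case r = 1: the formula gives 1 = 1 = b_1.
Suppose the result is true for r = m, so b_m = 2·3^m - 5·7^(m - 1).
Then b_{m+1} = 7·b_m - 8·3^m = 7·(2·3^m - 5·7^(m - 1)) - 8·3^m = 2·3^(m + 1) - 5·7^m = 2·3^(m+1) - 5·7^((m+1) - 1),
which is the claimed formula at r = m+1.
By induction, the statement is established for all r ≥ 1.

b_r = 2·3^r - 5·7^(r - 1)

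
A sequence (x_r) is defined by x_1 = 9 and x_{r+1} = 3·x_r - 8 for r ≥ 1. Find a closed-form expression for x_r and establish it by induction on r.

x_r = 5·3^(r - 1) + 4

Computing the first terms: x_1 = 9, x_2 = 19, x_3 = 49. This suggests x_r = 5·3^(r - 1) + 4.
Base step (r = 1): the formula gives 9 = 9 = x_1.
Suppose the result is true for r = m, so x_m = 5·3^(m - 1) + 4.
Then x_{m+1} = 3·x_m - 8 = 3·(5·3^(m - 1) + 4) - 8 = 5·3^m + 4 = 5·3^((m+1) - 1) + 4,
which is the claimed formula at r = m+1.
By the principle of mathematical induction, the result holds for all r ≥ 1.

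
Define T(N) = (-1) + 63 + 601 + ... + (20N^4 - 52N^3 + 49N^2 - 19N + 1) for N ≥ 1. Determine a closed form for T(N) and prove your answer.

T(N) = N(4N^4 - 3N^3 - 3N^2 + 2N - 1)

We claim T(N) = N(4N^4 - 3N^3 - 3N^2 + 2N - 1) for all N ≥ 1.
Base step (N = 1): T(1) = -1, and the closed form gives -1. They agree.
Suppose the result is true for N = m, so T(m) = m(4m^4 - 3m^3 - 3m^2 + 2m - 1).
Then T(m+1) = T(m) + (20m^4 + 28m^3 + 13m^2 + 3m - 1) = (m(4m^4 - 3m^3 - 3m^2 + 2m - 1)) + (20m^4 + 28m^3 + 13m^2 + 3m - 1).
Simplifying, T(m+1) = (m + 1)(4m^4 + 13m^3 + 12m^2 + 3m - 1) = (m+1)(4(m+1)^4 - 3(m+1)^3 - 3(m+1)^2 + 2(m+1) - 1),
which is the closed form with N = m+1.
This completes the induction.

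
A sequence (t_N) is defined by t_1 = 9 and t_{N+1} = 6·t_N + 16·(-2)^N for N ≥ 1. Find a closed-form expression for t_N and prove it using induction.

t_N = (-2)^(N + 1) + 5·6^(N - 1)

Computing the first terms: t_1 = 9, t_2 = 22, t_3 = 196. This suggests t_N = (-2)^(N + 1) + 5·6^(N - 1).
Base case (N = 1): the formula gives 9 = 9 = t_1.
Inductive step: suppose the statement holds for some k ≥ 1, so t_k = (-2)^(k + 1) + 5·6^(k - 1).
Then t_{k+1} = 6·t_k + 16·(-2)^k = 6·((-2)^(k + 1) + 5·6^(k - 1)) + 16·(-2)^k = (-2)^(k + 2) + 5·6^k = (-2)^((k+1) + 1) + 5·6^((k+1) - 1),
which is the claimed formula at N = k+1.
Hence, by induction on N, the claim holds for every N ≥ 1.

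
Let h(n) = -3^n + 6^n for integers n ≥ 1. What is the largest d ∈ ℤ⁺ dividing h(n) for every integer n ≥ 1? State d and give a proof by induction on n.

d = 3

Computing the first values: h(1) = 3 and h(2) = 27; gcd(3, 27) = 3, so d ≤ 3.
We prove 3 | -3^n + 6^n for all n ≥ 1 by induction on n.
When n = 1: h(1) = 3 = 3·(1), so 3 | h(1).
For the inductive step, assume it holds for an arbitrary i ≥ 1, i.e. 3 | h(i). Then
6^{i+1} − 3^{i+1} = 6·6^i − 3·3^i = 6·(6^i − 3^i) + (3)·3^i. The first term is divisible by 3 by the inductive hypothesis, and the second term (3)·3^i is divisible by 3 since 3 | 3. Hence 3 | h(i+1).
By the principle of mathematical induction, the result holds for all n ≥ 1.
Therefore the largest such d is 3.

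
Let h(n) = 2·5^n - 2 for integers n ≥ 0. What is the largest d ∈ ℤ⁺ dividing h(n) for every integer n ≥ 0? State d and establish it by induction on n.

Computing the first values: h(0) = 0 and h(1) = 8; gcd(0, 8) = 8, so d ≤ 8.
We prove 8 | 2·5^n - 2 for all n ≥ 0 by induction on n.
Base step (n = 0): h(0) = 0 = 8·(0), so 8 | h(0).
Inductive step: suppose the statement holds for some m ≥ 0, i.e. 8 | h(m). Then
h(m+1) = 2·5^(m+1) - 2 = 5·(2·5^m - 2) + 8 = 5·h(m) + 8. The first term is divisible by 8 by the inductive hypothesis, and 8 is divisible by 8. Hence 8 | h(m+1).
Hence, by induction on n, the claim holds for every n ≥ 0.
Therefore the largest such d is 8.

d = 8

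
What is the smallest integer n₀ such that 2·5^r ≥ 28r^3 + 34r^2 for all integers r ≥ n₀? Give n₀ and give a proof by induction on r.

At r = 4: 1250 < 2336, so the inequality fails and n₀ ≥ 5. We prove 2·5^r ≥ 28r^3 + 34r^2 for all r ≥ 5.
Base case (r = 5): 2·5^r = 6250 and 28r^3 + 34r^2 = 4350, so 6250 ≥ 4350.
Suppose the result is true for r = m, so 2·5^m ≥ 28m^3 + 34m^2.
Then 2·5^(m + 1) = 5·(2·5^m) ≥ 5·(28m^3 + 34m^2).
Also, for m ≥ 5 we have 5·(28m^3 + 34m^2) ≥ 28(m+1)^3 + 34(m+1)^2, since 5·(28m^3 + 34m^2) − (28(m+1)^3 + 34(m+1)^2) = 112m^3 + 52m^2 - 152m - 62, which is nonnegative for all m ≥ 5.
Combining, 2·5^(m + 1) ≥ 28(m+1)^3 + 34(m+1)^2.
By the principle of mathematical induction, the result holds for all r ≥ 5.
Hence the smallest such n₀ is 5.

n₀ = 5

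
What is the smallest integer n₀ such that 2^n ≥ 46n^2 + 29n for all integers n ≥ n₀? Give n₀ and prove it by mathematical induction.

n₀ = 13

At n = 12: 4096 < 6972, so the inequality fails and n₀ ≥ 13. We prove 2^n ≥ 46n^2 + 29n for all n ≥ 13.
When n = 13: 2^n = 8192 and 46n^2 + 29n = 8151, so 8192 ≥ 8151.
Inductive step: assume the claim holds for n = i, so 2^i ≥ 46i^2 + 29i.
Then 2^(i + 1) = 2·(2^i) ≥ 2·(46i^2 + 29i).
Also, for i ≥ 13 we have 2·(46i^2 + 29i) ≥ 46(i+1)^2 + 29(i+1), since 2·(46i^2 + 29i) − (46(i+1)^2 + 29(i+1)) = 46i^2 - 63i - 75, which is nonnegative for all i ≥ 13.
Combining, 2^(i + 1) ≥ 46(i+1)^2 + 29(i+1).
By the principle of mathematical induction, the result holds for all n ≥ 13.
Hence the smallest such n₀ is 13.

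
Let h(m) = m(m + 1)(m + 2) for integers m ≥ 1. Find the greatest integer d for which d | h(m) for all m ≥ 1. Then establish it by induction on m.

d = 6

Computing the first values: h(1) = 6 and h(2) = 24; gcd(6, 24) = 6, so d ≤ 6.
We prove 6 | m(m + 1)(m + 2) for all m ≥ 1 by induction on m.
When m = 1: h(1) = 6 = 6·(1), so 6 | h(1).
Inductive step: assume the claim holds for m = p, i.e. 6 | h(p). Then
h(p+1) − h(p) = (p+1)·(p+2)·(p+3) − p·(p+1)·(p+2) = (p+1)·(p+2)·[(p+3) − p] = 3·(p+1)·(p+2). The product of 2 consecutive integers is divisible by (2)! = 2, so h(p+1) − h(p) is divisible by 3·2 = 6. By the inductive hypothesis 6 | h(p), hence 6 | h(p+1).
Hence, by induction on m, the claim holds for every m ≥ 1.
Therefore the largest such d is 6.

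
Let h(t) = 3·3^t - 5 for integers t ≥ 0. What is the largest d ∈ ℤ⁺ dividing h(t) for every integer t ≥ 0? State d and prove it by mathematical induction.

Computing the first values: h(0) = -2 and h(1) = 4; gcd(-2, 4) = 2, so d ≤ 2.
We prove 2 | 3·3^t - 5 for all t ≥ 0 by induction on t.
For the base case t = 0: h(0) = -2 = 2·(-1), so 2 | h(0).
Inductive step: suppose the statement holds for some j ≥ 0, i.e. 2 | h(j). Then
h(j+1) = 3·3^(j+1) - 5 = 3·(3·3^j - 5) + 10 = 3·h(j) + 10. The first term is divisible by 2 by the inductive hypothesis, and 10 is divisible by 2. Hence 2 | h(j+1).
Hence, by induction on t, the claim holds for every t ≥ 0.
Therefore the largest such d is 2.

d = 2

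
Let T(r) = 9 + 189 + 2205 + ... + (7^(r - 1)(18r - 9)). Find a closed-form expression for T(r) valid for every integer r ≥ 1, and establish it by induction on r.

T(r) = 7^r(3r - 2) + 2

We claim T(r) = 7^r(3r - 2) + 2 for all r ≥ 1.
For the base case r = 1: T(1) = 9, and the closed form gives 9. They agree.
Inductive step: suppose the statement holds for some m ≥ 1, so T(m) = 7^m(3m - 2) + 2.
Then T(m+1) = T(m) + (7^m(18m + 9)) = (7^m(3m - 2) + 2) + (7^m(18m + 9)).
Simplifying, T(m+1) = 21·7^m·m + 7·7^m + 2 = 7^(m+1)(3(m+1) - 2) + 2,
which is the closed form with r = m+1.
Hence, by induction on r, the claim holds for every r ≥ 1.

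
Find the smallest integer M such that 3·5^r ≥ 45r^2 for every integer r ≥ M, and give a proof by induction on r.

M = 4

At r = 3: 375 < 405, so the inequality fails and M ≥ 4. We prove 3·5^r ≥ 45r^2 for all r ≥ 4.
Base step (r = 4): 3·5^r = 1875 and 45r^2 = 720, so 1875 ≥ 720.
Inductive step: suppose the statement holds for some j ≥ 4, so 3·5^j ≥ 45j^2.
Then 3·5^(j + 1) = 5·(3·5^j) ≥ 5·(45j^2).
Also, for j ≥ 4 we have 5·(45j^2) ≥ 45(j+1)^2, since 5 ≥ (1 + 1/j)^2 for all j ≥ 4.
Combining, 3·5^(j + 1) ≥ 45(j+1)^2.
By the principle of mathematical induction, the result holds for all r ≥ 4.
Hence the smallest such M is 4.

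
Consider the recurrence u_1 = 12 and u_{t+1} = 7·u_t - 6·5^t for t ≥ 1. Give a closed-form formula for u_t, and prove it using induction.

u_t = 3·5^t - 3·7^(t - 1)

Computing the first terms: u_1 = 12, u_2 = 54, u_3 = 228. This suggests u_t = 3·5^t - 3·7^(t - 1).
Base case (t = 1): the formula gives 12 = 12 = u_1.
For the inductive step, assume it holds for an arbitrary m ≥ 1, so u_m = 3·5^m - 3·7^(m - 1).
Then u_{m+1} = 7·u_m - 6·5^m = 7·(3·5^m - 3·7^(m - 1)) - 6·5^m = 3·5^(m + 1) - 3·7^m = 3·5^(m+1) - 3·7^((m+1) - 1),
which is the claimed formula at t = m+1.
By the principle of mathematical induction, the result holds for all t ≥ 1.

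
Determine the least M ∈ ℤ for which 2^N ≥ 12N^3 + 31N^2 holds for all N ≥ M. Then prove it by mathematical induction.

M = 16

At N = 15: 32768 < 47475, so the inequality fails and M ≥ 16. We prove 2^N ≥ 12N^3 + 31N^2 for all N ≥ 16.
For the base case N = 16: 2^N = 65536 and 12N^3 + 31N^2 = 57088, so 65536 ≥ 57088.
Inductive step: suppose the statement holds for some m ≥ 16, so 2^m ≥ 12m^3 + 31m^2.
Then 2^(m + 1) = 2·(2^m) ≥ 2·(12m^3 + 31m^2).
Also, for m ≥ 16 we have 2·(12m^3 + 31m^2) ≥ 12(m+1)^3 + 31(m+1)^2, since 2·(12m^3 + 31m^2) − (12(m+1)^3 + 31(m+1)^2) = 12m^3 - 5m^2 - 98m - 43, which is nonnegative for all m ≥ 16.
Combining, 2^(m + 1) ≥ 12(m+1)^3 + 31(m+1)^2.
Hence, by induction on N, the claim holds for every N ≥ 16.
Hence the smallest such M is 16.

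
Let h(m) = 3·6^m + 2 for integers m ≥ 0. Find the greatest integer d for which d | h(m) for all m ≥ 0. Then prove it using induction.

Computing the first values: h(0) = 5 and h(1) = 20; gcd(5, 20) = 5, so d ≤ 5.
We prove 5 | 3·6^m + 2 for all m ≥ 0 by induction on m.
When m = 0: h(0) = 5 = 5·(1), so 5 | h(0).
Inductive step: assume the claim holds for m = r, i.e. 5 | h(r). Then
h(r+1) = 3·6^(r+1) + 2 = 6·(3·6^r + 2) - 10 = 6·h(r) - 10. The first term is divisible by 5 by the inductive hypothesis, and -10 is divisible by 5. Hence 5 | h(r+1).
This completes the induction.
Therefore the largest such d is 5.

d = 5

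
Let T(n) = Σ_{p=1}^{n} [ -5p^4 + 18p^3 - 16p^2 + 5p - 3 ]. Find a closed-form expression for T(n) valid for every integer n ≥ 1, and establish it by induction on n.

T(n) = -n(n^4 - 2n^3 - 2n^2 + n + 3)

We claim T(n) = -n(n^4 - 2n^3 - 2n^2 + n + 3) for all n ≥ 1.
Base step (n = 1): T(1) = -1, and the closed form gives -1. They agree.
Inductive step: assume the claim holds for n = p, so T(p) = p(-p^4 + 2p^3 + 2p^2 - p - 3).
Then T(p+1) = T(p) + (-5p^4 - 2p^3 + 8p^2 + 7p - 1) = (p(-p^4 + 2p^3 + 2p^2 - p - 3)) + (-5p^4 - 2p^3 + 8p^2 + 7p - 1).
Simplifying, T(p+1) = -(p + 1)(p^4 + 2p^3 - 2p^2 - 5p + 1) = -(p+1)((p+1)^4 - 2(p+1)^3 - 2(p+1)^2 + (p+1) + 3),
which is the closed form with n = p+1.
By the principle of mathematical induction, the result holds for all n ≥ 1.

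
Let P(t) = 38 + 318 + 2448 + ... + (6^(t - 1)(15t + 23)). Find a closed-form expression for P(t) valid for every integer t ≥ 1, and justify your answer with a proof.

P(t) = 6^t(3t + 4) - 4

We claim P(t) = 6^t(3t + 4) - 4 for all t ≥ 1.
For the base case t = 1: P(1) = 38, and the closed form gives 38. They agree.
Suppose the result is true for t = r, so P(r) = 6^r(3r + 4) - 4.
Then P(r+1) = P(r) + (6^r(15r + 38)) = (6^r(3r + 4) - 4) + (6^r(15r + 38)).
Simplifying, P(r+1) = 18·6^r·r + 42·6^r - 4 = 6^(r+1)(3(r+1) + 4) - 4,
which is the closed form with t = r+1.
This completes the induction.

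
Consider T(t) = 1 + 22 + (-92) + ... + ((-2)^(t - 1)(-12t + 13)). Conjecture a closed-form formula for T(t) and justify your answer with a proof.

We claim T(t) = (-2)^t(4t - 3) + 3 for all t ≥ 1.
When t = 1: T(1) = 1, and the closed form gives 1. They agree.
Inductive step: assume the claim holds for t = j, so T(j) = (-2)^j(4j - 3) + 3.
Then T(j+1) = T(j) + ((-2)^j(-12j + 1)) = ((-2)^j(4j - 3) + 3) + ((-2)^j(-12j + 1)).
Simplifying, T(j+1) = (-2)^(j + 1) + (-2)^(j + 3)j + 3 = (-2)^(j+1)(4(j+1) - 3) + 3,
which is the closed form with t = j+1.
By induction, the statement is established for all t ≥ 1.

T(t) = (-2)^t(4t - 3) + 3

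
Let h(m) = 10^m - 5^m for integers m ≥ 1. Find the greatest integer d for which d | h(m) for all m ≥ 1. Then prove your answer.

Computing the first values: h(1) = 5 and h(2) = 75; gcd(5, 75) = 5, so d ≤ 5.
We prove 5 | 10^m - 5^m for all m ≥ 1 by induction on m.
Base step (m = 1): h(1) = 5 = 5·(1), so 5 | h(1).
Suppose the result is true for m = k, i.e. 5 | h(k). Then
10^{k+1} − 5^{k+1} = 10·10^k − 5·5^k = 10·(10^k − 5^k) + (5)·5^k. The first term is divisible by 5 by the inductive hypothesis, and the second term (5)·5^k is divisible by 5 since 5 | 5. Hence 5 | h(k+1).
This completes the induction.
Therefore the largest such d is 5.

d = 5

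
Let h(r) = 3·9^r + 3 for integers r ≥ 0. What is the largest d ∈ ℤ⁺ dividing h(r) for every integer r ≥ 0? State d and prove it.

Computing the first values: h(0) = 6 and h(1) = 30; gcd(6, 30) = 6, so d ≤ 6.
We prove 6 | 3·9^r + 3 for all r ≥ 0 by induction on r.
When r = 0: h(0) = 6 = 6·(1), so 6 | h(0).
Inductive step: suppose the statement holds for some k ≥ 0, i.e. 6 | h(k). Then
h(k+1) = 3·9^(k+1) + 3 = 9·(3·9^k + 3) - 24 = 9·h(k) - 24. The first term is divisible by 6 by the inductive hypothesis, and -24 is divisible by 6. Hence 6 | h(k+1).
By induction, the statement is established for all r ≥ 0.
Therefore the largest such d is 6.

d = 6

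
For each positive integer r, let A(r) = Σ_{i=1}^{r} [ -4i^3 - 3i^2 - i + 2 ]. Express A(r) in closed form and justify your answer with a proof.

We claim A(r) = -r(r^3 + 3r^2 + 3r - 1) for all r ≥ 1.
Base step (r = 1): A(1) = -6, and the closed form gives -6. They agree.
Suppose the result is true for r = i, so A(i) = i(-i^3 - 3i^2 - 3i + 1).
Then A(i+1) = A(i) + (-i - 4(i + 1)^3 - 3(i + 1)^2 + 1) = (i(-i^3 - 3i^2 - 3i + 1)) + (-i - 4(i + 1)^3 - 3(i + 1)^2 + 1).
Simplifying, A(i+1) = -(i + 1)(i^3 + 6i^2 + 12i + 6) = -(i+1)((i+1)^3 + 3(i+1)^2 + 3(i+1) - 1),
which is the closed form with r = i+1.
This completes the induction.

A(r) = -r(r^3 + 3r^2 + 3r - 1)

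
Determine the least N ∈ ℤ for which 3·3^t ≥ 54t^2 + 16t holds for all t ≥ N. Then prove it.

At t = 5: 729 < 1430, so the inequality fails and N ≥ 6. We prove 3·3^t ≥ 54t^2 + 16t for all t ≥ 6.
For the base case t = 6: 3·3^t = 2187 and 54t^2 + 16t = 2040, so 2187 ≥ 2040.
For the inductive step, assume it holds for an arbitrary m ≥ 6, so 3·3^m ≥ 54m^2 + 16m.
Then 3·3^(m + 1) = 3·(3·3^m) ≥ 3·(54m^2 + 16m).
Also, for m ≥ 6 we have 3·(54m^2 + 16m) ≥ 54(m+1)^2 + 16(m+1), since 3·(54m^2 + 16m) − (54(m+1)^2 + 16(m+1)) = 108m^2 - 76m - 70, which is nonnegative for all m ≥ 6.
Combining, 3·3^(m + 1) ≥ 54(m+1)^2 + 16(m+1).
This completes the induction.
Hence the smallest such N is 6.

N = 6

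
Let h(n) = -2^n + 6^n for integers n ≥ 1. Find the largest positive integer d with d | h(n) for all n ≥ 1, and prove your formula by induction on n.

d = 4

Computing the first values: h(1) = 4 and h(2) = 32; gcd(4, 32) = 4, so d ≤ 4.
We prove 4 | -2^n + 6^n for all n ≥ 1 by induction on n.
For the base case n = 1: h(1) = 4 = 4·(1), so 4 | h(1).
Inductive step: assume the claim holds for n = p, i.e. 4 | h(p). Then
6^{p+1} − 2^{p+1} = 6·6^p − 2·2^p = 6·(6^p − 2^p) + (4)·2^p. The first term is divisible by 4 by the inductive hypothesis, and the second term (4)·2^p is divisible by 4 since 4 | 4. Hence 4 | h(p+1).
Hence, by induction on n, the claim holds for every n ≥ 1.
Therefore the largest such d is 4.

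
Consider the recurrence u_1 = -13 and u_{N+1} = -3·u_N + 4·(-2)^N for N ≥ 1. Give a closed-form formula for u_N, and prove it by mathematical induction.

u_N = (-2)^(N + 2) - 5(-3)^(N - 1)

Computing the first terms: u_1 = -13, u_2 = 31, u_3 = -77. This suggests u_N = (-2)^(N + 2) - 5(-3)^(N - 1).
For the base case N = 1: the formula gives -13 = -13 = u_1.
Suppose the result is true for N = i, so u_i = (-2)^(i + 2) - 5(-3)^(i - 1).
Then u_{i+1} = -3·u_i + 4·(-2)^i = -3·((-2)^(i + 2) - 5(-3)^(i - 1)) + 4·(-2)^i = (-2)^(i + 3) - 5(-3)^i = (-2)^((i+1) + 2) - 5(-3)^((i+1) - 1),
which is the claimed formula at N = i+1.
Hence, by induction on N, the claim holds for every N ≥ 1.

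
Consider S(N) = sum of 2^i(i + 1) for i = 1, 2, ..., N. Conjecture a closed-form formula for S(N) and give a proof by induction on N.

S(N) = 2^(N + 1)N

We claim S(N) = 2^(N + 1)N for all N ≥ 1.
For the base case N = 1: S(1) = 4, and the closed form gives 4. They agree.
Inductive step: suppose the statement holds for some i ≥ 1, so S(i) = 2^(i + 1)i.
Then S(i+1) = S(i) + (2^(i + 1)(i + 2)) = (2^(i + 1)i) + (2^(i + 1)(i + 2)).
Simplifying, S(i+1) = 2^(i + 2)(i + 1) = 2^((i+1) + 1)(i+1),
which is the closed form with N = i+1.
By the principle of mathematical induction, the result holds for all N ≥ 1.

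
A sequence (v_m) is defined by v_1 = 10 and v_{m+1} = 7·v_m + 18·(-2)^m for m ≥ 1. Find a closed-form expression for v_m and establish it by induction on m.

v_m = (-2)^(m + 1) + 6·7^(m - 1)

Computing the first terms: v_1 = 10, v_2 = 34, v_3 = 310. This suggests v_m = (-2)^(m + 1) + 6·7^(m - 1).
When m = 1: the formula gives 10 = 10 = v_1.
Suppose the result is true for m = p, so v_p = (-2)^(p + 1) + 6·7^(p - 1).
Then v_{p+1} = 7·v_p + 18·(-2)^p = 7·((-2)^(p + 1) + 6·7^(p - 1)) + 18·(-2)^p = (-2)^(p + 2) + 6·7^p = (-2)^((p+1) + 1) + 6·7^((p+1) - 1),
which is the claimed formula at m = p+1.
By induction, the statement is established for all m ≥ 1.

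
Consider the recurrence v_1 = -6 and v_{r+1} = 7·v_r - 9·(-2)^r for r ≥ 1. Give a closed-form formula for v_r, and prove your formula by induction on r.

v_r = (-2)^r - 4·7^(r - 1)

Computing the first terms: v_1 = -6, v_2 = -24, v_3 = -204. This suggests v_r = (-2)^r - 4·7^(r - 1).
When r = 1: the formula gives -6 = -6 = v_1.
Inductive step: assume the claim holds for r = k, so v_k = (-2)^k - 4·7^(k - 1).
Then v_{k+1} = 7·v_k - 9·(-2)^k = 7·((-2)^k - 4·7^(k - 1)) - 9·(-2)^k = (-2)^(k + 1) - 4·7^k = (-2)^(k+1) - 4·7^((k+1) - 1),
which is the claimed formula at r = k+1.
By the principle of mathematical induction, the result holds for all r ≥ 1.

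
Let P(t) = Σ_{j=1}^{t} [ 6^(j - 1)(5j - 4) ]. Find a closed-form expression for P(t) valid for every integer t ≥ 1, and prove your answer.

P(t) = 6^t(t - 1) + 1

We claim P(t) = 6^t(t - 1) + 1 for all t ≥ 1.
Base step (t = 1): P(1) = 1, and the closed form gives 1. They agree.
Suppose the result is true for t = j, so P(j) = 6^j(j - 1) + 1.
Then P(j+1) = P(j) + (6^j(5j + 1)) = (6^j(j - 1) + 1) + (6^j(5j + 1)).
Simplifying, P(j+1) = 6^(j + 1)j + 1 = 6^(j+1)((j+1) - 1) + 1,
which is the closed form with t = j+1.
Hence, by induction on t, the claim holds for every t ≥ 1.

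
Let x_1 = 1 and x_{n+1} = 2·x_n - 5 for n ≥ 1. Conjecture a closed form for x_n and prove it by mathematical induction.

Computing the first terms: x_1 = 1, x_2 = -3, x_3 = -11. This suggests x_n = -2^(n + 1) + 5.
For the base case n = 1: the formula gives 1 = 1 = x_1.
Inductive step: assume the claim holds for n = j, so x_j = -2^(j + 1) + 5.
Then x_{j+1} = 2·x_j - 5 = 2·(-2^(j + 1) + 5) - 5 = -2^(j + 2) + 5 = -2^((j+1) + 1) + 5,
which is the claimed formula at n = j+1.
By induction, the statement is established for all n ≥ 1.

x_n = -2^(n + 1) + 5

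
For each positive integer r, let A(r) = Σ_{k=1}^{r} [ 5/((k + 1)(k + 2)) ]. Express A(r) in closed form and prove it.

We claim A(r) = 5r/(2(r + 2)) for all r ≥ 1.
Base case (r = 1): A(1) = 5/6, and the closed form gives 5/6. They agree.
For the inductive step, assume it holds for an arbitrary k ≥ 1, so A(k) = 5k/(2(k + 2)).
Then A(k+1) = A(k) + (5/((k + 2)(k + 3))) = (5k/(2(k + 2))) + (5/((k + 2)(k + 3))).
Simplifying, A(k+1) = 5(k + 1)/(2(k + 3)) = 5(k+1)/(2((k+1) + 2)),
which is the closed form with r = k+1.
By the principle of mathematical induction, the result holds for all r ≥ 1.

A(r) = 5r/(2(r + 2))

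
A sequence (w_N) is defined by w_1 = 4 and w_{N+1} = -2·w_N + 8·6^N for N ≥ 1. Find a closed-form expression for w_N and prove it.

Computing the first terms: w_1 = 4, w_2 = 40, w_3 = 208. This suggests w_N = (-2)^N + 6^N.
Base case (N = 1): the formula gives 4 = 4 = w_1.
Inductive step: assume the claim holds for N = i, so w_i = (-2)^i + 6^i.
Then w_{i+1} = -2·w_i + 8·6^i = -2·((-2)^i + 6^i) + 8·6^i = (-2)^(i + 1) + 6^(i + 1),
which is the claimed formula at N = i+1.
By the principle of mathematical induction, the result holds for all N ≥ 1.

w_N = (-2)^N + 6^N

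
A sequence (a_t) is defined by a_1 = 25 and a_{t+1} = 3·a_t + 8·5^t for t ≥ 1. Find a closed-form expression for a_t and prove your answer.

Computing the first terms: a_1 = 25, a_2 = 115, a_3 = 545. This suggests a_t = 5·3^(t - 1) + 4·5^t.
Base case (t = 1): the formula gives 25 = 25 = a_1.
Inductive step: suppose the statement holds for some k ≥ 1, so a_k = 5·3^(k - 1) + 4·5^k.
Then a_{k+1} = 3·a_k + 8·5^k = 3·(5·3^(k - 1) + 4·5^k) + 8·5^k = 5·3^k + 4·5^(k + 1) = 5·3^((k+1) - 1) + 4·5^(k+1),
which is the claimed formula at t = k+1.
By the principle of mathematical induction, the result holds for all t ≥ 1.

a_t = 5·3^(t - 1) + 4·5^t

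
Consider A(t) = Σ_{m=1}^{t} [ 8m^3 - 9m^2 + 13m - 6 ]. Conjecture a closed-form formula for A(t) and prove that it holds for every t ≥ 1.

A(t) = t(2t^3 + t^2 + 4t - 1)

We claim A(t) = t(2t^3 + t^2 + 4t - 1) for all t ≥ 1.
When t = 1: A(1) = 6, and the closed form gives 6. They agree.
For the inductive step, assume it holds for an arbitrary m ≥ 1, so A(m) = m(2m^3 + m^2 + 4m - 1).
Then A(m+1) = A(m) + (8m^3 + 15m^2 + 19m + 6) = (m(2m^3 + m^2 + 4m - 1)) + (8m^3 + 15m^2 + 19m + 6).
Simplifying, A(m+1) = (m + 1)(2m^3 + 7m^2 + 12m + 6) = (m+1)(2(m+1)^3 + (m+1)^2 + 4(m+1) - 1),
which is the closed form with t = m+1.
By induction, the statement is established for all t ≥ 1.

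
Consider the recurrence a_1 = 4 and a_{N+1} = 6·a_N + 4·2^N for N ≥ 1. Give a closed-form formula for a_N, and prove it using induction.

Computing the first terms: a_1 = 4, a_2 = 32, a_3 = 208. This suggests a_N = -2^N + 6^N.
When N = 1: the formula gives 4 = 4 = a_1.
Suppose the result is true for N = k, so a_k = -2^k + 6^k.
Then a_{k+1} = 6·a_k + 4·2^k = 6·(-2^k + 6^k) + 4·2^k = -2^(k + 1) + 6^(k + 1),
which is the claimed formula at N = k+1.
By the principle of mathematical induction, the result holds for all N ≥ 1.

a_N = -2^N + 6^N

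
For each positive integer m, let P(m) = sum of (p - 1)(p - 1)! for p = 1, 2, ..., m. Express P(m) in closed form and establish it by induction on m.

We claim P(m) = m! - 1 for all m ≥ 1.
Base step (m = 1): P(1) = 0, and the closed form gives 0. They agree.
For the inductive step, assume it holds for an arbitrary p ≥ 1, so P(p) = p! - 1.
Then P(p+1) = P(p) + (p·p!) = (p! - 1) + (p·p!).
Simplifying, P(p+1) = (p+1)! - 1,
which is the closed form with m = p+1.
Hence, by induction on m, the claim holds for every m ≥ 1.

P(m) = m! - 1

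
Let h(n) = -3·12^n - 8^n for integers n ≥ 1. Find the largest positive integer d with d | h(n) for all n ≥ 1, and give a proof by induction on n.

Computing the first values: h(1) = -44 and h(2) = -496; gcd(-44, -496) = 4, so d ≤ 4.
We prove 4 | -3·12^n - 8^n for all n ≥ 1 by induction on n.
Base step (n = 1): h(1) = -44 = 4·(-11), so 4 | h(1).
Inductive step: suppose the statement holds for some r ≥ 1, i.e. 4 | h(r). Then
h(r+1) − 12·h(r) = (-3·12^(r+1) - 8^(r+1)) − 12·(-3·12^r - 8^r) = (-1)·8^r·(8 − 12) = (4)·8^r. Since 4 | h(r) by the inductive hypothesis, 4 | 12·h(r); and 4 | 4 since 4 = 4·1. Therefore 4 | h(r+1).
Hence, by induction on n, the claim holds for every n ≥ 1.
Therefore the largest such d is 4.

d = 4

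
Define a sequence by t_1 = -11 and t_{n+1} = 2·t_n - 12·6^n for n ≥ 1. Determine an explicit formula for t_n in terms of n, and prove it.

t_n = 7·2^(n - 1) - 3·6^n

Computing the first terms: t_1 = -11, t_2 = -94, t_3 = -620. This suggests t_n = 7·2^(n - 1) - 3·6^n.
Base step (n = 1): the formula gives -11 = -11 = t_1.
Inductive step: assume the claim holds for n = k, so t_k = 7·2^(k - 1) - 3·6^k.
Then t_{k+1} = 2·t_k - 12·6^k = 2·(7·2^(k - 1) - 3·6^k) - 12·6^k = 7·2^k - 3·6^(k + 1) = 7·2^((k+1) - 1) - 3·6^(k+1),
which is the claimed formula at n = k+1.
By the principle of mathematical induction, the result holds for all n ≥ 1.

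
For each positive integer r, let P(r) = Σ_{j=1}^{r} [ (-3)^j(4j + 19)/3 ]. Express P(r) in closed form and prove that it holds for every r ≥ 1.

We claim P(r) = (-3)^r(r + 5) - 5 for all r ≥ 1.
Base step (r = 1): P(1) = -23, and the closed form gives -23. They agree.
Inductive step: suppose the statement holds for some j ≥ 1, so P(j) = (-3)^j(j + 5) - 5.
Then P(j+1) = P(j) + ((-3)^j(-4j - 23)) = ((-3)^j(j + 5) - 5) + ((-3)^j(-4j - 23)).
Simplifying, P(j+1) = -3(-3)^j·j - 18(-3)^j - 5 = (-3)^(j+1)((j+1) + 5) - 5,
which is the closed form with r = j+1.
By induction, the statement is established for all r ≥ 1.

P(r) = (-3)^r(r + 5) - 5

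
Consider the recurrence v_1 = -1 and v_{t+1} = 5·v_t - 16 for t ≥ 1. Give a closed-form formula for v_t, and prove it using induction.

Computing the first terms: v_1 = -1, v_2 = -21, v_3 = -121. This suggests v_t = -5^t + 4.
Base case (t = 1): the formula gives -1 = -1 = v_1.
For the inductive step, assume it holds for an arbitrary r ≥ 1, so v_r = -5^r + 4.
Then v_{r+1} = 5·v_r - 16 = 5·(-5^r + 4) - 16 = -5^(r + 1) + 4,
which is the claimed formula at t = r+1.
By induction, the statement is established for all t ≥ 1.

v_t = -5^t + 4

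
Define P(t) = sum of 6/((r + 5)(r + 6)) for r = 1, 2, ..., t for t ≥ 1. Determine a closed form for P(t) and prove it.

We claim P(t) = t/(t + 6) for all t ≥ 1.
Base case (t = 1): P(1) = 1/7, and the closed form gives 1/7. They agree.
Inductive step: suppose the statement holds for some r ≥ 1, so P(r) = r/(r + 6).
Then P(r+1) = P(r) + (6/((r + 6)(r + 7))) = (r/(r + 6)) + (6/((r + 6)(r + 7))).
Simplifying, P(r+1) = (r + 1)/(r + 7) = (r+1)/((r+1) + 6),
which is the closed form with t = r+1.
By induction, the statement is established for all t ≥ 1.

P(t) = t/(t + 6)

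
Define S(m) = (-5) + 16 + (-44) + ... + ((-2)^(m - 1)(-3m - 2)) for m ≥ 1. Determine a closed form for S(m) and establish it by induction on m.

We claim S(m) = (-2)^m(m + 1) - 1 for all m ≥ 1.
For the base case m = 1: S(1) = -5, and the closed form gives -5. They agree.
Suppose the result is true for m = j, so S(j) = (-2)^j(j + 1) - 1.
Then S(j+1) = S(j) + ((-2)^j(-3j - 5)) = ((-2)^j(j + 1) - 1) + ((-2)^j(-3j - 5)).
Simplifying, S(j+1) = -2(-2)^j·j - 4(-2)^j - 1 = (-2)^(j+1)((j+1) + 1) - 1,
which is the closed form with m = j+1.
By induction, the statement is established for all m ≥ 1.

S(m) = (-2)^m(m + 1) - 1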